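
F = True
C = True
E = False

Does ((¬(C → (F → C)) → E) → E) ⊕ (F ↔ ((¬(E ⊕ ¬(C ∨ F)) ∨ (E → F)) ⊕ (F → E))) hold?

True

F → C = True → True = True
C → (F → C) = True → True = True
¬(C → (F → C)) = ¬True = False
¬(C → (F → C)) → E = False → False = True
(¬(C → (F → C)) → E) → E = True → False = False
C ∨ F = True ∨ True = True
¬(C ∨ F) = ¬True = False
E ⊕ ¬(C ∨ F) = False ⊕ False = False
¬(E ⊕ ¬(C ∨ F)) = ¬False = True
E → F = False → True = True
¬(E ⊕ ¬(C ∨ F)) ∨ (E → F) = True ∨ True = True
F → E = True → False = False
(¬(E ⊕ ¬(C ∨ F)) ∨ (E → F)) ⊕ (F → E) = True ⊕ False = True
F ↔ ((¬(E ⊕ ¬(C ∨ F)) ∨ (E → F)) ⊕ (F → E)) = True ↔ True = True
((¬(C → (F → C)) → E) → E) ⊕ (F ↔ ((¬(E ⊕ ¬(C ∨ F)) ∨ (E → F)) ⊕ (F → E))) = False ⊕ True = True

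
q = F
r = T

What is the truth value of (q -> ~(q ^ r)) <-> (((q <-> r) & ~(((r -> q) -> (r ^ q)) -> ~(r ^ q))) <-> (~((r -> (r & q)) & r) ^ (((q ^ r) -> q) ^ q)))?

q ^ r = F ^ T = T
~(q ^ r) = ~T = F
q -> ~(q ^ r) = F -> F = T
q <-> r = F <-> T = F
r -> q = T -> F = F
r ^ q = T ^ F = T
(r -> q) -> (r ^ q) = F -> T = T
r ^ q = T ^ F = T
~(r ^ q) = ~T = F
((r -> q) -> (r ^ q)) -> ~(r ^ q) = T -> F = F
~(((r -> q) -> (r ^ q)) -> ~(r ^ q)) = ~F = T
(q <-> r) & ~(((r -> q) -> (r ^ q)) -> ~(r ^ q)) = F & T = F
r & q = T & F = F
r -> (r & q) = T -> F = F
(r -> (r & q)) & r = F & T = F
~((r -> (r & q)) & r) = ~F = T
q ^ r = F ^ T = T
(q ^ r) -> q = T -> F = F
((q ^ r) -> q) ^ q = F ^ F = F
~((r -> (r & q)) & r) ^ (((q ^ r) -> q) ^ q) = T ^ F = T
((q <-> r) & ~(((r -> q) -> (r ^ q)) -> ~(r ^ q))) <-> (~((r -> (r & q)) & r) ^ (((q ^ r) -> q) ^ q)) = F <-> T = F
(q -> ~(q ^ r)) <-> (((q <-> r) & ~(((r -> q) -> (r ^ q)) -> ~(r ^ q))) <-> (~((r -> (r & q)) & r) ^ (((q ^ r) -> q) ^ q))) = T <-> F = F

F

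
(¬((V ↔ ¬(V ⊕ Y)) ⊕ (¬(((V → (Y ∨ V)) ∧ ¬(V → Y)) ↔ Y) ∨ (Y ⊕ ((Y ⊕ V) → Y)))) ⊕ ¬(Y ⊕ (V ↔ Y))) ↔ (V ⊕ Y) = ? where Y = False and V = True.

V ⊕ Y = True ⊕ False = True
¬(V ⊕ Y) = ¬True = False
V ↔ ¬(V ⊕ Y) = True ↔ False = False
Y ∨ V = False ∨ True = True
V → (Y ∨ V) = True → True = True
V → Y = True → False = False
¬(V → Y) = ¬False = True
(V → (Y ∨ V)) ∧ ¬(V → Y) = True ∧ True = True
((V → (Y ∨ V)) ∧ ¬(V → Y)) ↔ Y = True ↔ False = False
¬(((V → (Y ∨ V)) ∧ ¬(V → Y)) ↔ Y) = ¬False = True
Y ⊕ V = False ⊕ True = True
(Y ⊕ V) → Y = True → False = False
Y ⊕ ((Y ⊕ V) → Y) = False ⊕ False = False
¬(((V → (Y ∨ V)) ∧ ¬(V → Y)) ↔ Y) ∨ (Y ⊕ ((Y ⊕ V) → Y)) = True ∨ False = True
(V ↔ ¬(V ⊕ Y)) ⊕ (¬(((V → (Y ∨ V)) ∧ ¬(V → Y)) ↔ Y) ∨ (Y ⊕ ((Y ⊕ V) → Y))) = False ⊕ True = True
¬((V ↔ ¬(V ⊕ Y)) ⊕ (¬(((V → (Y ∨ V)) ∧ ¬(V → Y)) ↔ Y) ∨ (Y ⊕ ((Y ⊕ V) → Y)))) = ¬True = False
V ↔ Y = True ↔ False = False
Y ⊕ (V ↔ Y) = False ⊕ False = False
¬(Y ⊕ (V ↔ Y)) = ¬False = True
¬((V ↔ ¬(V ⊕ Y)) ⊕ (¬(((V → (Y ∨ V)) ∧ ¬(V → Y)) ↔ Y) ∨ (Y ⊕ ((Y ⊕ V) → Y)))) ⊕ ¬(Y ⊕ (V ↔ Y)) = False ⊕ True = True
V ⊕ Y = True ⊕ False = True
(¬((V ↔ ¬(V ⊕ Y)) ⊕ (¬(((V → (Y ∨ V)) ∧ ¬(V → Y)) ↔ Y) ∨ (Y ⊕ ((Y ⊕ V) → Y)))) ⊕ ¬(Y ⊕ (V ↔ Y))) ↔ (V ⊕ Y) = True ↔ True = True

True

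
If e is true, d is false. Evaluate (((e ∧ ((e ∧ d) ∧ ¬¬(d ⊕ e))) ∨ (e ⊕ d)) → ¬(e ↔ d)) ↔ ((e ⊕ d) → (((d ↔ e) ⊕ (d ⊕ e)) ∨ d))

T

e ∧ d = T ∧ F = F
d ⊕ e = F ⊕ T = T
¬(d ⊕ e) = ¬T = F
¬¬(d ⊕ e) = ¬F = T
(e ∧ d) ∧ ¬¬(d ⊕ e) = F ∧ T = F
e ∧ ((e ∧ d) ∧ ¬¬(d ⊕ e)) = T ∧ F = F
e ⊕ d = T ⊕ F = T
(e ∧ ((e ∧ d) ∧ ¬¬(d ⊕ e))) ∨ (e ⊕ d) = F ∨ T = T
e ↔ d = T ↔ F = F
¬(e ↔ d) = ¬F = T
((e ∧ ((e ∧ d) ∧ ¬¬(d ⊕ e))) ∨ (e ⊕ d)) → ¬(e ↔ d) = T → T = T
e ⊕ d = T ⊕ F = T
d ↔ e = F ↔ T = F
d ⊕ e = F ⊕ T = T
(d ↔ e) ⊕ (d ⊕ e) = F ⊕ T = T
((d ↔ e) ⊕ (d ⊕ e)) ∨ d = T ∨ F = T
(e ⊕ d) → (((d ↔ e) ⊕ (d ⊕ e)) ∨ d) = T → T = T
(((e ∧ ((e ∧ d) ∧ ¬¬(d ⊕ e))) ∨ (e ⊕ d)) → ¬(e ↔ d)) ↔ ((e ⊕ d) → (((d ↔ e) ⊕ (d ⊕ e)) ∨ d)) = T ↔ T = T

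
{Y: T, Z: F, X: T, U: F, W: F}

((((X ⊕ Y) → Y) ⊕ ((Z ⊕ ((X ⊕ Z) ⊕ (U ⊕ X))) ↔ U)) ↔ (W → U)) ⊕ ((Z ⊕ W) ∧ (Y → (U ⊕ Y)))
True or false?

X ⊕ Y = T ⊕ T = F
(X ⊕ Y) → Y = F → T = T
X ⊕ Z = T ⊕ F = T
U ⊕ X = F ⊕ T = T
(X ⊕ Z) ⊕ (U ⊕ X) = T ⊕ T = F
Z ⊕ ((X ⊕ Z) ⊕ (U ⊕ X)) = F ⊕ F = F
(Z ⊕ ((X ⊕ Z) ⊕ (U ⊕ X))) ↔ U = F ↔ F = T
((X ⊕ Y) → Y) ⊕ ((Z ⊕ ((X ⊕ Z) ⊕ (U ⊕ X))) ↔ U) = T ⊕ T = F
W → U = F → F = T
(((X ⊕ Y) → Y) ⊕ ((Z ⊕ ((X ⊕ Z) ⊕ (U ⊕ X))) ↔ U)) ↔ (W → U) = F ↔ T = F
Z ⊕ W = F ⊕ F = F
U ⊕ Y = F ⊕ T = T
Y → (U ⊕ Y) = T → T = T
(Z ⊕ W) ∧ (Y → (U ⊕ Y)) = F ∧ T = F
((((X ⊕ Y) → Y) ⊕ ((Z ⊕ ((X ⊕ Z) ⊕ (U ⊕ X))) ↔ U)) ↔ (W → U)) ⊕ ((Z ⊕ W) ∧ (Y → (U ⊕ Y))) = F ⊕ F = F

F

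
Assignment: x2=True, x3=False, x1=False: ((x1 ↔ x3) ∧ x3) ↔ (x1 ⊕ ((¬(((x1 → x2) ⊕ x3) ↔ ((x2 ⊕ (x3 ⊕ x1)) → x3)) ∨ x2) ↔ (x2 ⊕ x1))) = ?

False

x1 ↔ x3 = False ↔ False = True
(x1 ↔ x3) ∧ x3 = True ∧ False = False
x1 → x2 = False → True = True
(x1 → x2) ⊕ x3 = True ⊕ False = True
x3 ⊕ x1 = False ⊕ False = False
x2 ⊕ (x3 ⊕ x1) = True ⊕ False = True
(x2 ⊕ (x3 ⊕ x1)) → x3 = True → False = False
((x1 → x2) ⊕ x3) ↔ ((x2 ⊕ (x3 ⊕ x1)) → x3) = True ↔ False = False
¬(((x1 → x2) ⊕ x3) ↔ ((x2 ⊕ (x3 ⊕ x1)) → x3)) = ¬False = True
¬(((x1 → x2) ⊕ x3) ↔ ((x2 ⊕ (x3 ⊕ x1)) → x3)) ∨ x2 = True ∨ True = True
x2 ⊕ x1 = True ⊕ False = True
(¬(((x1 → x2) ⊕ x3) ↔ ((x2 ⊕ (x3 ⊕ x1)) → x3)) ∨ x2) ↔ (x2 ⊕ x1) = True ↔ True = True
x1 ⊕ ((¬(((x1 → x2) ⊕ x3) ↔ ((x2 ⊕ (x3 ⊕ x1)) → x3)) ∨ x2) ↔ (x2 ⊕ x1)) = False ⊕ True = True
((x1 ↔ x3) ∧ x3) ↔ (x1 ⊕ ((¬(((x1 → x2) ⊕ x3) ↔ ((x2 ⊕ (x3 ⊕ x1)) → x3)) ∨ x2) ↔ (x2 ⊕ x1))) = False ↔ True = False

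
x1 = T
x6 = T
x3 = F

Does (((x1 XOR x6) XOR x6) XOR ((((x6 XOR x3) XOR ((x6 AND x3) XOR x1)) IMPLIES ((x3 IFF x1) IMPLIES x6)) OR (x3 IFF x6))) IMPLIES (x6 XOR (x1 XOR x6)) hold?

T

Substituting x1=T, x6=T, x3=F:
x1 XOR x6 = T XOR T = F
(x1 XOR x6) XOR x6 = F XOR T = T
x6 XOR x3 = T XOR F = T
x6 AND x3 = T AND F = F
(x6 AND x3) XOR x1 = F XOR T = T
(x6 XOR x3) XOR ((x6 AND x3) XOR x1) = T XOR T = F
x3 IFF x1 = F IFF T = F
(x3 IFF x1) IMPLIES x6 = F IMPLIES T = T
((x6 XOR x3) XOR ((x6 AND x3) XOR x1)) IMPLIES ((x3 IFF x1) IMPLIES x6) = F IMPLIES T = T
x3 IFF x6 = F IFF T = F
(((x6 XOR x3) XOR ((x6 AND x3) XOR x1)) IMPLIES ((x3 IFF x1) IMPLIES x6)) OR (x3 IFF x6) = T OR F = T
((x1 XOR x6) XOR x6) XOR ((((x6 XOR x3) XOR ((x6 AND x3) XOR x1)) IMPLIES ((x3 IFF x1) IMPLIES x6)) OR (x3 IFF x6)) = T XOR T = F
x1 XOR x6 = T XOR T = F
x6 XOR (x1 XOR x6) = T XOR F = T
(((x1 XOR x6) XOR x6) XOR ((((x6 XOR x3) XOR ((x6 AND x3) XOR x1)) IMPLIES ((x3 IFF x1) IMPLIES x6)) OR (x3 IFF x6))) IMPLIES (x6 XOR (x1 XOR x6)) = F IMPLIES T = T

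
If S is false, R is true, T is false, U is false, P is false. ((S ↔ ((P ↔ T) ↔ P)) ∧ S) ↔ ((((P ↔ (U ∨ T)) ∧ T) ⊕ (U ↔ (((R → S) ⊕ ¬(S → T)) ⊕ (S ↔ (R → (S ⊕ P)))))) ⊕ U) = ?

True

Substituting S=False, R=True, T=False, U=False, P=False:
P ↔ T = False ↔ False = True
(P ↔ T) ↔ P = True ↔ False = False
S ↔ ((P ↔ T) ↔ P) = False ↔ False = True
(S ↔ ((P ↔ T) ↔ P)) ∧ S = True ∧ False = False
U ∨ T = False ∨ False = False
P ↔ (U ∨ T) = False ↔ False = True
(P ↔ (U ∨ T)) ∧ T = True ∧ False = False
R → S = True → False = False
S → T = False → False = True
¬(S → T) = ¬True = False
(R → S) ⊕ ¬(S → T) = False ⊕ False = False
S ⊕ P = False ⊕ False = False
R → (S ⊕ P) = True → False = False
S ↔ (R → (S ⊕ P)) = False ↔ False = True
((R → S) ⊕ ¬(S → T)) ⊕ (S ↔ (R → (S ⊕ P))) = False ⊕ True = True
U ↔ (((R → S) ⊕ ¬(S → T)) ⊕ (S ↔ (R → (S ⊕ P)))) = False ↔ True = False
((P ↔ (U ∨ T)) ∧ T) ⊕ (U ↔ (((R → S) ⊕ ¬(S → T)) ⊕ (S ↔ (R → (S ⊕ P))))) = False ⊕ False = False
(((P ↔ (U ∨ T)) ∧ T) ⊕ (U ↔ (((R → S) ⊕ ¬(S → T)) ⊕ (S ↔ (R → (S ⊕ P)))))) ⊕ U = False ⊕ False = False
((S ↔ ((P ↔ T) ↔ P)) ∧ S) ↔ ((((P ↔ (U ∨ T)) ∧ T) ⊕ (U ↔ (((R → S) ⊕ ¬(S → T)) ⊕ (S ↔ (R → (S ⊕ P)))))) ⊕ U) = False ↔ False = True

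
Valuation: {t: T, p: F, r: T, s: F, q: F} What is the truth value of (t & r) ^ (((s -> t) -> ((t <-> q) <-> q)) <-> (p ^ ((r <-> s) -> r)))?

F

t & r = T & T = T
s -> t = F -> T = T
t <-> q = T <-> F = F
(t <-> q) <-> q = F <-> F = T
(s -> t) -> ((t <-> q) <-> q) = T -> T = T
r <-> s = T <-> F = F
(r <-> s) -> r = F -> T = T
p ^ ((r <-> s) -> r) = F ^ T = T
((s -> t) -> ((t <-> q) <-> q)) <-> (p ^ ((r <-> s) -> r)) = T <-> T = T
(t & r) ^ (((s -> t) -> ((t <-> q) <-> q)) <-> (p ^ ((r <-> s) -> r))) = T ^ T = F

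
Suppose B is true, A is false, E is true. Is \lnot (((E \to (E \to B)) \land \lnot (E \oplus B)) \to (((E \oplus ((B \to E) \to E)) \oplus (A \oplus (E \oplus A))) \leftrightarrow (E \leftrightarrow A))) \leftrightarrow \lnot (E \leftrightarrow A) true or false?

E \to B = \text{True} \to \text{True} = \text{True}
E \to (E \to B) = \text{True} \to \text{True} = \text{True}
E \oplus B = \text{True} \oplus \text{True} = \text{False}
\lnot (E \oplus B) = \lnot \text{False} = \text{True}
(E \to (E \to B)) \land \lnot (E \oplus B) = \text{True} \land \text{True} = \text{True}
B \to E = \text{True} \to \text{True} = \text{True}
(B \to E) \to E = \text{True} \to \text{True} = \text{True}
E \oplus ((B \to E) \to E) = \text{True} \oplus \text{True} = \text{False}
E \oplus A = \text{True} \oplus \text{False} = \text{True}
A \oplus (E \oplus A) = \text{False} \oplus \text{True} = \text{True}
(E \oplus ((B \to E) \to E)) \oplus (A \oplus (E \oplus A)) = \text{False} \oplus \text{True} = \text{True}
E \leftrightarrow A = \text{True} \leftrightarrow \text{False} = \text{False}
((E \oplus ((B \to E) \to E)) \oplus (A \oplus (E \oplus A))) \leftrightarrow (E \leftrightarrow A) = \text{True} \leftrightarrow \text{False} = \text{False}
((E \to (E \to B)) \land \lnot (E \oplus B)) \to (((E \oplus ((B \to E) \to E)) \oplus (A \oplus (E \oplus A))) \leftrightarrow (E \leftrightarrow A)) = \text{True} \to \text{False} = \text{False}
\lnot (((E \to (E \to B)) \land \lnot (E \oplus B)) \to (((E \oplus ((B \to E) \to E)) \oplus (A \oplus (E \oplus A))) \leftrightarrow (E \leftrightarrow A))) = \lnot \text{False} = \text{True}
E \leftrightarrow A = \text{True} \leftrightarrow \text{False} = \text{False}
\lnot (E \leftrightarrow A) = \lnot \text{False} = \text{True}
\lnot (((E \to (E \to B)) \land \lnot (E \oplus B)) \to (((E \oplus ((B \to E) \to E)) \oplus (A \oplus (E \oplus A))) \leftrightarrow (E \leftrightarrow A))) \leftrightarrow \lnot (E \leftrightarrow A) = \text{True} \leftrightarrow \text{True} = \text{True}

\text{True}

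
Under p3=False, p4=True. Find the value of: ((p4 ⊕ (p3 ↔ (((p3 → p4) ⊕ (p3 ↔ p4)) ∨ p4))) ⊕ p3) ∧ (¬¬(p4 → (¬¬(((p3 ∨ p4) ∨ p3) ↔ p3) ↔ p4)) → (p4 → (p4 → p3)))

p3 → p4 = False → True = True
p3 ↔ p4 = False ↔ True = False
(p3 → p4) ⊕ (p3 ↔ p4) = True ⊕ False = True
((p3 → p4) ⊕ (p3 ↔ p4)) ∨ p4 = True ∨ True = True
p3 ↔ (((p3 → p4) ⊕ (p3 ↔ p4)) ∨ p4) = False ↔ True = False
p4 ⊕ (p3 ↔ (((p3 → p4) ⊕ (p3 ↔ p4)) ∨ p4)) = True ⊕ False = True
(p4 ⊕ (p3 ↔ (((p3 → p4) ⊕ (p3 ↔ p4)) ∨ p4))) ⊕ p3 = True ⊕ False = True
p3 ∨ p4 = False ∨ True = True
(p3 ∨ p4) ∨ p3 = True ∨ False = True
((p3 ∨ p4) ∨ p3) ↔ p3 = True ↔ False = False
¬(((p3 ∨ p4) ∨ p3) ↔ p3) = ¬False = True
¬¬(((p3 ∨ p4) ∨ p3) ↔ p3) = ¬True = False
¬¬(((p3 ∨ p4) ∨ p3) ↔ p3) ↔ p4 = False ↔ True = False
p4 → (¬¬(((p3 ∨ p4) ∨ p3) ↔ p3) ↔ p4) = True → False = False
¬(p4 → (¬¬(((p3 ∨ p4) ∨ p3) ↔ p3) ↔ p4)) = ¬False = True
¬¬(p4 → (¬¬(((p3 ∨ p4) ∨ p3) ↔ p3) ↔ p4)) = ¬True = False
p4 → p3 = True → False = False
p4 → (p4 → p3) = True → False = False
¬¬(p4 → (¬¬(((p3 ∨ p4) ∨ p3) ↔ p3) ↔ p4)) → (p4 → (p4 → p3)) = False → False = True
((p4 ⊕ (p3 ↔ (((p3 → p4) ⊕ (p3 ↔ p4)) ∨ p4))) ⊕ p3) ∧ (¬¬(p4 → (¬¬(((p3 ∨ p4) ∨ p3) ↔ p3) ↔ p4)) → (p4 → (p4 → p3))) = True ∧ True = True

True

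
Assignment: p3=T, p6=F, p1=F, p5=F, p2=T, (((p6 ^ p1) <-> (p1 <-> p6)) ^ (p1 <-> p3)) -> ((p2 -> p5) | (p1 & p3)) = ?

p6 ^ p1 = F ^ F = F
p1 <-> p6 = F <-> F = T
(p6 ^ p1) <-> (p1 <-> p6) = F <-> T = F
p1 <-> p3 = F <-> T = F
((p6 ^ p1) <-> (p1 <-> p6)) ^ (p1 <-> p3) = F ^ F = F
p2 -> p5 = T -> F = F
p1 & p3 = F & T = F
(p2 -> p5) | (p1 & p3) = F | F = F
(((p6 ^ p1) <-> (p1 <-> p6)) ^ (p1 <-> p3)) -> ((p2 -> p5) | (p1 & p3)) = F -> F = T

T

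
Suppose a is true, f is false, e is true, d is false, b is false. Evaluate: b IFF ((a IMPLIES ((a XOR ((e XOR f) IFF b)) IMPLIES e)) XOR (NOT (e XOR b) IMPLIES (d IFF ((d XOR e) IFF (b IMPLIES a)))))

T

e XOR f = T XOR F = T
(e XOR f) IFF b = T IFF F = F
a XOR ((e XOR f) IFF b) = T XOR F = T
(a XOR ((e XOR f) IFF b)) IMPLIES e = T IMPLIES T = T
a IMPLIES ((a XOR ((e XOR f) IFF b)) IMPLIES e) = T IMPLIES T = T
e XOR b = T XOR F = T
NOT (e XOR b) = NOT T = F
d XOR e = F XOR T = T
b IMPLIES a = F IMPLIES T = T
(d XOR e) IFF (b IMPLIES a) = T IFF T = T
d IFF ((d XOR e) IFF (b IMPLIES a)) = F IFF T = F
NOT (e XOR b) IMPLIES (d IFF ((d XOR e) IFF (b IMPLIES a))) = F IMPLIES F = T
(a IMPLIES ((a XOR ((e XOR f) IFF b)) IMPLIES e)) XOR (NOT (e XOR b) IMPLIES (d IFF ((d XOR e) IFF (b IMPLIES a)))) = T XOR T = F
b IFF ((a IMPLIES ((a XOR ((e XOR f) IFF b)) IMPLIES e)) XOR (NOT (e XOR b) IMPLIES (d IFF ((d XOR e) IFF (b IMPLIES a))))) = F IFF F = T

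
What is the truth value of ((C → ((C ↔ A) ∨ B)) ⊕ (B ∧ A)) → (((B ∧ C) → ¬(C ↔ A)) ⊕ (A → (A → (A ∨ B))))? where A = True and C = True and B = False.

False

C ↔ A = True ↔ True = True
(C ↔ A) ∨ B = True ∨ False = True
C → ((C ↔ A) ∨ B) = True → True = True
B ∧ A = False ∧ True = False
(C → ((C ↔ A) ∨ B)) ⊕ (B ∧ A) = True ⊕ False = True
B ∧ C = False ∧ True = False
C ↔ A = True ↔ True = True
¬(C ↔ A) = ¬True = False
(B ∧ C) → ¬(C ↔ A) = False → False = True
A ∨ B = True ∨ False = True
A → (A ∨ B) = True → True = True
A → (A → (A ∨ B)) = True → True = True
((B ∧ C) → ¬(C ↔ A)) ⊕ (A → (A → (A ∨ B))) = True ⊕ True = False
((C → ((C ↔ A) ∨ B)) ⊕ (B ∧ A)) → (((B ∧ C) → ¬(C ↔ A)) ⊕ (A → (A → (A ∨ B)))) = True → False = False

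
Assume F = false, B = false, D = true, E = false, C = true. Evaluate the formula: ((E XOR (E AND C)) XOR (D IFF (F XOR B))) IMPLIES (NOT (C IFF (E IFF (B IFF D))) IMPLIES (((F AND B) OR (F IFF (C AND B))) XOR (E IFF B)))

true

E AND C = false AND true = false
E XOR (E AND C) = false XOR false = false
F XOR B = false XOR false = false
D IFF (F XOR B) = true IFF false = false
(E XOR (E AND C)) XOR (D IFF (F XOR B)) = false XOR false = false
B IFF D = false IFF true = false
E IFF (B IFF D) = false IFF false = true
C IFF (E IFF (B IFF D)) = true IFF true = true
NOT (C IFF (E IFF (B IFF D))) = NOT true = false
F AND B = false AND false = false
C AND B = true AND false = false
F IFF (C AND B) = false IFF false = true
(F AND B) OR (F IFF (C AND B)) = false OR true = true
E IFF B = false IFF false = true
((F AND B) OR (F IFF (C AND B))) XOR (E IFF B) = true XOR true = false
NOT (C IFF (E IFF (B IFF D))) IMPLIES (((F AND B) OR (F IFF (C AND B))) XOR (E IFF B)) = false IMPLIES false = true
((E XOR (E AND C)) XOR (D IFF (F XOR B))) IMPLIES (NOT (C IFF (E IFF (B IFF D))) IMPLIES (((F AND B) OR (F IFF (C AND B))) XOR (E IFF B))) = false IMPLIES true = true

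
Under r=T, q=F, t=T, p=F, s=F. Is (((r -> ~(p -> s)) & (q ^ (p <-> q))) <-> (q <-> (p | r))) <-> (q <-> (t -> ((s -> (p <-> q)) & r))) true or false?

p -> s = F -> F = T
~(p -> s) = ~T = F
r -> ~(p -> s) = T -> F = F
p <-> q = F <-> F = T
q ^ (p <-> q) = F ^ T = T
(r -> ~(p -> s)) & (q ^ (p <-> q)) = F & T = F
p | r = F | T = T
q <-> (p | r) = F <-> T = F
((r -> ~(p -> s)) & (q ^ (p <-> q))) <-> (q <-> (p | r)) = F <-> F = T
p <-> q = F <-> F = T
s -> (p <-> q) = F -> T = T
(s -> (p <-> q)) & r = T & T = T
t -> ((s -> (p <-> q)) & r) = T -> T = T
q <-> (t -> ((s -> (p <-> q)) & r)) = F <-> T = F
(((r -> ~(p -> s)) & (q ^ (p <-> q))) <-> (q <-> (p | r))) <-> (q <-> (t -> ((s -> (p <-> q)) & r))) = T <-> F = F

F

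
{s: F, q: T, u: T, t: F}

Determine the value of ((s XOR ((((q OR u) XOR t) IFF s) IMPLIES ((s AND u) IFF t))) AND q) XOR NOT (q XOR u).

q OR u = T OR T = T
(q OR u) XOR t = T XOR F = T
((q OR u) XOR t) IFF s = T IFF F = F
s AND u = F AND T = F
(s AND u) IFF t = F IFF F = T
(((q OR u) XOR t) IFF s) IMPLIES ((s AND u) IFF t) = F IMPLIES T = T
s XOR ((((q OR u) XOR t) IFF s) IMPLIES ((s AND u) IFF t)) = F XOR T = T
(s XOR ((((q OR u) XOR t) IFF s) IMPLIES ((s AND u) IFF t))) AND q = T AND T = T
q XOR u = T XOR T = F
NOT (q XOR u) = NOT F = T
((s XOR ((((q OR u) XOR t) IFF s) IMPLIES ((s AND u) IFF t))) AND q) XOR NOT (q XOR u) = T XOR T = F

F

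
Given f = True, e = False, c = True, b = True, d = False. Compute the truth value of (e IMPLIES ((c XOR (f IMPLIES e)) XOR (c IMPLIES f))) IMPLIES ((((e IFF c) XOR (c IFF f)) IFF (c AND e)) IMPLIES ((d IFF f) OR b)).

True

f IMPLIES e = True IMPLIES False = False
c XOR (f IMPLIES e) = True XOR False = True
c IMPLIES f = True IMPLIES True = True
(c XOR (f IMPLIES e)) XOR (c IMPLIES f) = True XOR True = False
e IMPLIES ((c XOR (f IMPLIES e)) XOR (c IMPLIES f)) = False IMPLIES False = True
e IFF c = False IFF True = False
c IFF f = True IFF True = True
(e IFF c) XOR (c IFF f) = False XOR True = True
c AND e = True AND False = False
((e IFF c) XOR (c IFF f)) IFF (c AND e) = True IFF False = False
d IFF f = False IFF True = False
(d IFF f) OR b = False OR True = True
(((e IFF c) XOR (c IFF f)) IFF (c AND e)) IMPLIES ((d IFF f) OR b) = False IMPLIES True = True
(e IMPLIES ((c XOR (f IMPLIES e)) XOR (c IMPLIES f))) IMPLIES ((((e IFF c) XOR (c IFF f)) IFF (c AND e)) IMPLIES ((d IFF f) OR b)) = True IMPLIES True = True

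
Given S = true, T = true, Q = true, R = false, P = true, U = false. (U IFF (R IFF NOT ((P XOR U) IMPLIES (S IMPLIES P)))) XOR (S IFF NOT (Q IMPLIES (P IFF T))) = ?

Substituting S=true, T=true, Q=true, R=false, P=true, U=false:
P XOR U = true XOR false = true
S IMPLIES P = true IMPLIES true = true
(P XOR U) IMPLIES (S IMPLIES P) = true IMPLIES true = true
NOT ((P XOR U) IMPLIES (S IMPLIES P)) = NOT true = false
R IFF NOT ((P XOR U) IMPLIES (S IMPLIES P)) = false IFF false = true
U IFF (R IFF NOT ((P XOR U) IMPLIES (S IMPLIES P))) = false IFF true = false
P IFF T = true IFF true = true
Q IMPLIES (P IFF T) = true IMPLIES true = true
NOT (Q IMPLIES (P IFF T)) = NOT true = false
S IFF NOT (Q IMPLIES (P IFF T)) = true IFF false = false
(U IFF (R IFF NOT ((P XOR U) IMPLIES (S IMPLIES P)))) XOR (S IFF NOT (Q IMPLIES (P IFF T))) = false XOR false = false

false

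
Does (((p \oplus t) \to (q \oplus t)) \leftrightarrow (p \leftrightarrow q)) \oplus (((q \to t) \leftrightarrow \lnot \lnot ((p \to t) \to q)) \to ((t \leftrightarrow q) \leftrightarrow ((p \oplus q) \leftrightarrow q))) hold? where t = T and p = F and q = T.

p \oplus t = F \oplus T = T
q \oplus t = T \oplus T = F
(p \oplus t) \to (q \oplus t) = T \to F = F
p \leftrightarrow q = F \leftrightarrow T = F
((p \oplus t) \to (q \oplus t)) \leftrightarrow (p \leftrightarrow q) = F \leftrightarrow F = T
q \to t = T \to T = T
p \to t = F \to T = T
(p \to t) \to q = T \to T = T
\lnot ((p \to t) \to q) = \lnot T = F
\lnot \lnot ((p \to t) \to q) = \lnot F = T
(q \to t) \leftrightarrow \lnot \lnot ((p \to t) \to q) = T \leftrightarrow T = T
t \leftrightarrow q = T \leftrightarrow T = T
p \oplus q = F \oplus T = T
(p \oplus q) \leftrightarrow q = T \leftrightarrow T = T
(t \leftrightarrow q) \leftrightarrow ((p \oplus q) \leftrightarrow q) = T \leftrightarrow T = T
((q \to t) \leftrightarrow \lnot \lnot ((p \to t) \to q)) \to ((t \leftrightarrow q) \leftrightarrow ((p \oplus q) \leftrightarrow q)) = T \to T = T
(((p \oplus t) \to (q \oplus t)) \leftrightarrow (p \leftrightarrow q)) \oplus (((q \to t) \leftrightarrow \lnot \lnot ((p \to t) \to q)) \to ((t \leftrightarrow q) \leftrightarrow ((p \oplus q) \leftrightarrow q))) = T \oplus T = F

F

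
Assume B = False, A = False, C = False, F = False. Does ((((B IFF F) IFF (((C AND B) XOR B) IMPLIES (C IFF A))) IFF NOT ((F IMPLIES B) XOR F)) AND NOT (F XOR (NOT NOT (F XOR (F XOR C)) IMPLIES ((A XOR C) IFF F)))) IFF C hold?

True

Substituting B=False, A=False, C=False, F=False:
B IFF F = False IFF False = True
C AND B = False AND False = False
(C AND B) XOR B = False XOR False = False
C IFF A = False IFF False = True
((C AND B) XOR B) IMPLIES (C IFF A) = False IMPLIES True = True
(B IFF F) IFF (((C AND B) XOR B) IMPLIES (C IFF A)) = True IFF True = True
F IMPLIES B = False IMPLIES False = True
(F IMPLIES B) XOR F = True XOR False = True
NOT ((F IMPLIES B) XOR F) = NOT True = False
((B IFF F) IFF (((C AND B) XOR B) IMPLIES (C IFF A))) IFF NOT ((F IMPLIES B) XOR F) = True IFF False = False
F XOR C = False XOR False = False
F XOR (F XOR C) = False XOR False = False
NOT (F XOR (F XOR C)) = NOT False = True
NOT NOT (F XOR (F XOR C)) = NOT True = False
A XOR C = False XOR False = False
(A XOR C) IFF F = False IFF False = True
NOT NOT (F XOR (F XOR C)) IMPLIES ((A XOR C) IFF F) = False IMPLIES True = True
F XOR (NOT NOT (F XOR (F XOR C)) IMPLIES ((A XOR C) IFF F)) = False XOR True = True
NOT (F XOR (NOT NOT (F XOR (F XOR C)) IMPLIES ((A XOR C) IFF F))) = NOT True = False
(((B IFF F) IFF (((C AND B) XOR B) IMPLIES (C IFF A))) IFF NOT ((F IMPLIES B) XOR F)) AND NOT (F XOR (NOT NOT (F XOR (F XOR C)) IMPLIES ((A XOR C) IFF F))) = False AND False = False
((((B IFF F) IFF (((C AND B) XOR B) IMPLIES (C IFF A))) IFF NOT ((F IMPLIES B) XOR F)) AND NOT (F XOR (NOT NOT (F XOR (F XOR C)) IMPLIES ((A XOR C) IFF F)))) IFF C = False IFF False = True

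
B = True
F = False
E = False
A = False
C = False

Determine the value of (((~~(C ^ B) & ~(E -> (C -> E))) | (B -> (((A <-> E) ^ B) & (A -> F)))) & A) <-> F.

True

C ^ B = False ^ True = True
~(C ^ B) = ~True = False
~~(C ^ B) = ~False = True
C -> E = False -> False = True
E -> (C -> E) = False -> True = True
~(E -> (C -> E)) = ~True = False
~~(C ^ B) & ~(E -> (C -> E)) = True & False = False
A <-> E = False <-> False = True
(A <-> E) ^ B = True ^ True = False
A -> F = False -> False = True
((A <-> E) ^ B) & (A -> F) = False & True = False
B -> (((A <-> E) ^ B) & (A -> F)) = True -> False = False
(~~(C ^ B) & ~(E -> (C -> E))) | (B -> (((A <-> E) ^ B) & (A -> F))) = False | False = False
((~~(C ^ B) & ~(E -> (C -> E))) | (B -> (((A <-> E) ^ B) & (A -> F)))) & A = False & False = False
(((~~(C ^ B) & ~(E -> (C -> E))) | (B -> (((A <-> E) ^ B) & (A -> F)))) & A) <-> F = False <-> False = True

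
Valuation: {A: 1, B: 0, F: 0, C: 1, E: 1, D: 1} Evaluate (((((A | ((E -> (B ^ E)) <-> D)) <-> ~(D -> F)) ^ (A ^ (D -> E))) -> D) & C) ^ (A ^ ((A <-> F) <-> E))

Substituting A=1, B=0, F=0, C=1, E=1, D=1:
B ^ E = 0 ^ 1 = 1
E -> (B ^ E) = 1 -> 1 = 1
(E -> (B ^ E)) <-> D = 1 <-> 1 = 1
A | ((E -> (B ^ E)) <-> D) = 1 | 1 = 1
D -> F = 1 -> 0 = 0
~(D -> F) = ~0 = 1
(A | ((E -> (B ^ E)) <-> D)) <-> ~(D -> F) = 1 <-> 1 = 1
D -> E = 1 -> 1 = 1
A ^ (D -> E) = 1 ^ 1 = 0
((A | ((E -> (B ^ E)) <-> D)) <-> ~(D -> F)) ^ (A ^ (D -> E)) = 1 ^ 0 = 1
(((A | ((E -> (B ^ E)) <-> D)) <-> ~(D -> F)) ^ (A ^ (D -> E))) -> D = 1 -> 1 = 1
((((A | ((E -> (B ^ E)) <-> D)) <-> ~(D -> F)) ^ (A ^ (D -> E))) -> D) & C = 1 & 1 = 1
A <-> F = 1 <-> 0 = 0
(A <-> F) <-> E = 0 <-> 1 = 0
A ^ ((A <-> F) <-> E) = 1 ^ 0 = 1
(((((A | ((E -> (B ^ E)) <-> D)) <-> ~(D -> F)) ^ (A ^ (D -> E))) -> D) & C) ^ (A ^ ((A <-> F) <-> E)) = 1 ^ 1 = 0

0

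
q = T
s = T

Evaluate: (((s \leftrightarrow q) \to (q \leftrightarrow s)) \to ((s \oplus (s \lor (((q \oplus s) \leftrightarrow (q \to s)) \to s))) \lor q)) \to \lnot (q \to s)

F

Substituting q=T, s=T:
s \leftrightarrow q = T \leftrightarrow T = T
q \leftrightarrow s = T \leftrightarrow T = T
(s \leftrightarrow q) \to (q \leftrightarrow s) = T \to T = T
q \oplus s = T \oplus T = F
q \to s = T \to T = T
(q \oplus s) \leftrightarrow (q \to s) = F \leftrightarrow T = F
((q \oplus s) \leftrightarrow (q \to s)) \to s = F \to T = T
s \lor (((q \oplus s) \leftrightarrow (q \to s)) \to s) = T \lor T = T
s \oplus (s \lor (((q \oplus s) \leftrightarrow (q \to s)) \to s)) = T \oplus T = F
(s \oplus (s \lor (((q \oplus s) \leftrightarrow (q \to s)) \to s))) \lor q = F \lor T = T
((s \leftrightarrow q) \to (q \leftrightarrow s)) \to ((s \oplus (s \lor (((q \oplus s) \leftrightarrow (q \to s)) \to s))) \lor q) = T \to T = T
q \to s = T \to T = T
\lnot (q \to s) = \lnot T = F
(((s \leftrightarrow q) \to (q \leftrightarrow s)) \to ((s \oplus (s \lor (((q \oplus s) \leftrightarrow (q \to s)) \to s))) \lor q)) \to \lnot (q \to s) = T \to F = F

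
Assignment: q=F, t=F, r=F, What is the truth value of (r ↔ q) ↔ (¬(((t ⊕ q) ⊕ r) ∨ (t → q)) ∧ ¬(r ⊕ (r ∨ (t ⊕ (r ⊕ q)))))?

r ↔ q = F ↔ F = T
t ⊕ q = F ⊕ F = F
(t ⊕ q) ⊕ r = F ⊕ F = F
t → q = F → F = T
((t ⊕ q) ⊕ r) ∨ (t → q) = F ∨ T = T
¬(((t ⊕ q) ⊕ r) ∨ (t → q)) = ¬T = F
r ⊕ q = F ⊕ F = F
t ⊕ (r ⊕ q) = F ⊕ F = F
r ∨ (t ⊕ (r ⊕ q)) = F ∨ F = F
r ⊕ (r ∨ (t ⊕ (r ⊕ q))) = F ⊕ F = F
¬(r ⊕ (r ∨ (t ⊕ (r ⊕ q)))) = ¬F = T
¬(((t ⊕ q) ⊕ r) ∨ (t → q)) ∧ ¬(r ⊕ (r ∨ (t ⊕ (r ⊕ q)))) = F ∧ T = F
(r ↔ q) ↔ (¬(((t ⊕ q) ⊕ r) ∨ (t → q)) ∧ ¬(r ⊕ (r ∨ (t ⊕ (r ⊕ q))))) = T ↔ F = F

F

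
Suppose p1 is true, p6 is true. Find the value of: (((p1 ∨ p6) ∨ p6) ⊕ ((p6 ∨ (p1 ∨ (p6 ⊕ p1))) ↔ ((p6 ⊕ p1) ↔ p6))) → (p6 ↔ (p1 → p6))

p1 ∨ p6 = T ∨ T = T
(p1 ∨ p6) ∨ p6 = T ∨ T = T
p6 ⊕ p1 = T ⊕ T = F
p1 ∨ (p6 ⊕ p1) = T ∨ F = T
p6 ∨ (p1 ∨ (p6 ⊕ p1)) = T ∨ T = T
p6 ⊕ p1 = T ⊕ T = F
(p6 ⊕ p1) ↔ p6 = F ↔ T = F
(p6 ∨ (p1 ∨ (p6 ⊕ p1))) ↔ ((p6 ⊕ p1) ↔ p6) = T ↔ F = F
((p1 ∨ p6) ∨ p6) ⊕ ((p6 ∨ (p1 ∨ (p6 ⊕ p1))) ↔ ((p6 ⊕ p1) ↔ p6)) = T ⊕ F = T
p1 → p6 = T → T = T
p6 ↔ (p1 → p6) = T ↔ T = T
(((p1 ∨ p6) ∨ p6) ⊕ ((p6 ∨ (p1 ∨ (p6 ⊕ p1))) ↔ ((p6 ⊕ p1) ↔ p6))) → (p6 ↔ (p1 → p6)) = T → T = T

T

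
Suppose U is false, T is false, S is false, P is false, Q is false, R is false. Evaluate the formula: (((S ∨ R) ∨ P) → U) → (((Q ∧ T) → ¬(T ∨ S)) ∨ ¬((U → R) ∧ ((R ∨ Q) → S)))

Substituting U=False, T=False, S=False, P=False, Q=False, R=False:
S ∨ R = False ∨ False = False
(S ∨ R) ∨ P = False ∨ False = False
((S ∨ R) ∨ P) → U = False → False = True
Q ∧ T = False ∧ False = False
T ∨ S = False ∨ False = False
¬(T ∨ S) = ¬False = True
(Q ∧ T) → ¬(T ∨ S) = False → True = True
U → R = False → False = True
R ∨ Q = False ∨ False = False
(R ∨ Q) → S = False → False = True
(U → R) ∧ ((R ∨ Q) → S) = True ∧ True = True
¬((U → R) ∧ ((R ∨ Q) → S)) = ¬True = False
((Q ∧ T) → ¬(T ∨ S)) ∨ ¬((U → R) ∧ ((R ∨ Q) → S)) = True ∨ False = True
(((S ∨ R) ∨ P) → U) → (((Q ∧ T) → ¬(T ∨ S)) ∨ ¬((U → R) ∧ ((R ∨ Q) → S))) = True → True = True

True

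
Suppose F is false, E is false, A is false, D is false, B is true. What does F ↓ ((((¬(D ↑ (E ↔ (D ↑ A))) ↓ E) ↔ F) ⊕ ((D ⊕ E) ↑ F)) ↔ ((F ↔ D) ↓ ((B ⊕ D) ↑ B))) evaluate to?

D ↑ A = False ↑ False = True
E ↔ (D ↑ A) = False ↔ True = False
D ↑ (E ↔ (D ↑ A)) = False ↑ False = True
¬(D ↑ (E ↔ (D ↑ A))) = ¬True = False
¬(D ↑ (E ↔ (D ↑ A))) ↓ E = False ↓ False = True
(¬(D ↑ (E ↔ (D ↑ A))) ↓ E) ↔ F = True ↔ False = False
D ⊕ E = False ⊕ False = False
(D ⊕ E) ↑ F = False ↑ False = True
((¬(D ↑ (E ↔ (D ↑ A))) ↓ E) ↔ F) ⊕ ((D ⊕ E) ↑ F) = False ⊕ True = True
F ↔ D = False ↔ False = True
B ⊕ D = True ⊕ False = True
(B ⊕ D) ↑ B = True ↑ True = False
(F ↔ D) ↓ ((B ⊕ D) ↑ B) = True ↓ False = False
(((¬(D ↑ (E ↔ (D ↑ A))) ↓ E) ↔ F) ⊕ ((D ⊕ E) ↑ F)) ↔ ((F ↔ D) ↓ ((B ⊕ D) ↑ B)) = True ↔ False = False
F ↓ ((((¬(D ↑ (E ↔ (D ↑ A))) ↓ E) ↔ F) ⊕ ((D ⊕ E) ↑ F)) ↔ ((F ↔ D) ↓ ((B ⊕ D) ↑ B))) = False ↓ False = True

True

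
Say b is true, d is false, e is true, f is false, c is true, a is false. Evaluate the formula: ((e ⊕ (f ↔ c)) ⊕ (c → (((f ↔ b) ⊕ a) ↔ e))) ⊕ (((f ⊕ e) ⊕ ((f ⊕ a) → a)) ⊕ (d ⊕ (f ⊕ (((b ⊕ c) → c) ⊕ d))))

f ↔ c = False ↔ True = False
e ⊕ (f ↔ c) = True ⊕ False = True
f ↔ b = False ↔ True = False
(f ↔ b) ⊕ a = False ⊕ False = False
((f ↔ b) ⊕ a) ↔ e = False ↔ True = False
c → (((f ↔ b) ⊕ a) ↔ e) = True → False = False
(e ⊕ (f ↔ c)) ⊕ (c → (((f ↔ b) ⊕ a) ↔ e)) = True ⊕ False = True
f ⊕ e = False ⊕ True = True
f ⊕ a = False ⊕ False = False
(f ⊕ a) → a = False → False = True
(f ⊕ e) ⊕ ((f ⊕ a) → a) = True ⊕ True = False
b ⊕ c = True ⊕ True = False
(b ⊕ c) → c = False → True = True
((b ⊕ c) → c) ⊕ d = True ⊕ False = True
f ⊕ (((b ⊕ c) → c) ⊕ d) = False ⊕ True = True
d ⊕ (f ⊕ (((b ⊕ c) → c) ⊕ d)) = False ⊕ True = True
((f ⊕ e) ⊕ ((f ⊕ a) → a)) ⊕ (d ⊕ (f ⊕ (((b ⊕ c) → c) ⊕ d))) = False ⊕ True = True
((e ⊕ (f ↔ c)) ⊕ (c → (((f ↔ b) ⊕ a) ↔ e))) ⊕ (((f ⊕ e) ⊕ ((f ⊕ a) → a)) ⊕ (d ⊕ (f ⊕ (((b ⊕ c) → c) ⊕ d)))) = True ⊕ True = False

False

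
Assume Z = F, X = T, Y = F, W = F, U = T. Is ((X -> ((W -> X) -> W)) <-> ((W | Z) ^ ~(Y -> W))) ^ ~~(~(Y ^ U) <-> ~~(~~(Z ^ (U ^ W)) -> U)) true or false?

T

Substituting Z=F, X=T, Y=F, W=F, U=T:
W -> X = F -> T = T
(W -> X) -> W = T -> F = F
X -> ((W -> X) -> W) = T -> F = F
W | Z = F | F = F
Y -> W = F -> F = T
~(Y -> W) = ~T = F
(W | Z) ^ ~(Y -> W) = F ^ F = F
(X -> ((W -> X) -> W)) <-> ((W | Z) ^ ~(Y -> W)) = F <-> F = T
Y ^ U = F ^ T = T
~(Y ^ U) = ~T = F
U ^ W = T ^ F = T
Z ^ (U ^ W) = F ^ T = T
~(Z ^ (U ^ W)) = ~T = F
~~(Z ^ (U ^ W)) = ~F = T
~~(Z ^ (U ^ W)) -> U = T -> T = T
~(~~(Z ^ (U ^ W)) -> U) = ~T = F
~~(~~(Z ^ (U ^ W)) -> U) = ~F = T
~(Y ^ U) <-> ~~(~~(Z ^ (U ^ W)) -> U) = F <-> T = F
~(~(Y ^ U) <-> ~~(~~(Z ^ (U ^ W)) -> U)) = ~F = T
~~(~(Y ^ U) <-> ~~(~~(Z ^ (U ^ W)) -> U)) = ~T = F
((X -> ((W -> X) -> W)) <-> ((W | Z) ^ ~(Y -> W))) ^ ~~(~(Y ^ U) <-> ~~(~~(Z ^ (U ^ W)) -> U)) = T ^ F = T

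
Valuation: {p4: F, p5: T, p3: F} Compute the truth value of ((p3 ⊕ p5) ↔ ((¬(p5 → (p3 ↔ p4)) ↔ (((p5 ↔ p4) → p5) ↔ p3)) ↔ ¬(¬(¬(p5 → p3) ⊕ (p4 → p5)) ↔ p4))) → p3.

F

p3 ⊕ p5 = F ⊕ T = T
p3 ↔ p4 = F ↔ F = T
p5 → (p3 ↔ p4) = T → T = T
¬(p5 → (p3 ↔ p4)) = ¬T = F
p5 ↔ p4 = T ↔ F = F
(p5 ↔ p4) → p5 = F → T = T
((p5 ↔ p4) → p5) ↔ p3 = T ↔ F = F
¬(p5 → (p3 ↔ p4)) ↔ (((p5 ↔ p4) → p5) ↔ p3) = F ↔ F = T
p5 → p3 = T → F = F
¬(p5 → p3) = ¬F = T
p4 → p5 = F → T = T
¬(p5 → p3) ⊕ (p4 → p5) = T ⊕ T = F
¬(¬(p5 → p3) ⊕ (p4 → p5)) = ¬F = T
¬(¬(p5 → p3) ⊕ (p4 → p5)) ↔ p4 = T ↔ F = F
¬(¬(¬(p5 → p3) ⊕ (p4 → p5)) ↔ p4) = ¬F = T
(¬(p5 → (p3 ↔ p4)) ↔ (((p5 ↔ p4) → p5) ↔ p3)) ↔ ¬(¬(¬(p5 → p3) ⊕ (p4 → p5)) ↔ p4) = T ↔ T = T
(p3 ⊕ p5) ↔ ((¬(p5 → (p3 ↔ p4)) ↔ (((p5 ↔ p4) → p5) ↔ p3)) ↔ ¬(¬(¬(p5 → p3) ⊕ (p4 → p5)) ↔ p4)) = T ↔ T = T
((p3 ⊕ p5) ↔ ((¬(p5 → (p3 ↔ p4)) ↔ (((p5 ↔ p4) → p5) ↔ p3)) ↔ ¬(¬(¬(p5 → p3) ⊕ (p4 → p5)) ↔ p4))) → p3 = T → F = F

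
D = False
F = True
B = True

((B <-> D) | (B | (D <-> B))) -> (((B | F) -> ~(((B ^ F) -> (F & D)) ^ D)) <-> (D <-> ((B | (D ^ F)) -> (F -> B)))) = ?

Substituting D=False, F=True, B=True:
B <-> D = True <-> False = False
D <-> B = False <-> True = False
B | (D <-> B) = True | False = True
(B <-> D) | (B | (D <-> B)) = False | True = True
B | F = True | True = True
B ^ F = True ^ True = False
F & D = True & False = False
(B ^ F) -> (F & D) = False -> False = True
((B ^ F) -> (F & D)) ^ D = True ^ False = True
~(((B ^ F) -> (F & D)) ^ D) = ~True = False
(B | F) -> ~(((B ^ F) -> (F & D)) ^ D) = True -> False = False
D ^ F = False ^ True = True
B | (D ^ F) = True | True = True
F -> B = True -> True = True
(B | (D ^ F)) -> (F -> B) = True -> True = True
D <-> ((B | (D ^ F)) -> (F -> B)) = False <-> True = False
((B | F) -> ~(((B ^ F) -> (F & D)) ^ D)) <-> (D <-> ((B | (D ^ F)) -> (F -> B))) = False <-> False = True
((B <-> D) | (B | (D <-> B))) -> (((B | F) -> ~(((B ^ F) -> (F & D)) ^ D)) <-> (D <-> ((B | (D ^ F)) -> (F -> B)))) = True -> True = True

True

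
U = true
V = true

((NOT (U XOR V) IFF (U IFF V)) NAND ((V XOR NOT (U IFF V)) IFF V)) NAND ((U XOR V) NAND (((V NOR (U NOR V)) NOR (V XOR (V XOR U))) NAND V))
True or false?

true

U XOR V = true XOR true = false
NOT (U XOR V) = NOT false = true
U IFF V = true IFF true = true
NOT (U XOR V) IFF (U IFF V) = true IFF true = true
U IFF V = true IFF true = true
NOT (U IFF V) = NOT true = false
V XOR NOT (U IFF V) = true XOR false = true
(V XOR NOT (U IFF V)) IFF V = true IFF true = true
(NOT (U XOR V) IFF (U IFF V)) NAND ((V XOR NOT (U IFF V)) IFF V) = true NAND true = false
U XOR V = true XOR true = false
U NOR V = true NOR true = false
V NOR (U NOR V) = true NOR false = false
V XOR U = true XOR true = false
V XOR (V XOR U) = true XOR false = true
(V NOR (U NOR V)) NOR (V XOR (V XOR U)) = false NOR true = false
((V NOR (U NOR V)) NOR (V XOR (V XOR U))) NAND V = false NAND true = true
(U XOR V) NAND (((V NOR (U NOR V)) NOR (V XOR (V XOR U))) NAND V) = false NAND true = true
((NOT (U XOR V) IFF (U IFF V)) NAND ((V XOR NOT (U IFF V)) IFF V)) NAND ((U XOR V) NAND (((V NOR (U NOR V)) NOR (V XOR (V XOR U))) NAND V)) = false NAND true = true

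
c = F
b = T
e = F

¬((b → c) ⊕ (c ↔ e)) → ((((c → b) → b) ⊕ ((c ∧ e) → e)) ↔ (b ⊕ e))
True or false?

T

b → c = T → F = F
c ↔ e = F ↔ F = T
(b → c) ⊕ (c ↔ e) = F ⊕ T = T
¬((b → c) ⊕ (c ↔ e)) = ¬T = F
c → b = F → T = T
(c → b) → b = T → T = T
c ∧ e = F ∧ F = F
(c ∧ e) → e = F → F = T
((c → b) → b) ⊕ ((c ∧ e) → e) = T ⊕ T = F
b ⊕ e = T ⊕ F = T
(((c → b) → b) ⊕ ((c ∧ e) → e)) ↔ (b ⊕ e) = F ↔ T = F
¬((b → c) ⊕ (c ↔ e)) → ((((c → b) → b) ⊕ ((c ∧ e) → e)) ↔ (b ⊕ e)) = F → F = T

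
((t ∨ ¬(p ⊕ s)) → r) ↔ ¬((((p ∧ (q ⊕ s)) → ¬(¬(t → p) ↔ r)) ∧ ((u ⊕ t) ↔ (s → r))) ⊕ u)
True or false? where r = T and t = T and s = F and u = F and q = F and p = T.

F

p ⊕ s = T ⊕ F = T
¬(p ⊕ s) = ¬T = F
t ∨ ¬(p ⊕ s) = T ∨ F = T
(t ∨ ¬(p ⊕ s)) → r = T → T = T
q ⊕ s = F ⊕ F = F
p ∧ (q ⊕ s) = T ∧ F = F
t → p = T → T = T
¬(t → p) = ¬T = F
¬(t → p) ↔ r = F ↔ T = F
¬(¬(t → p) ↔ r) = ¬F = T
(p ∧ (q ⊕ s)) → ¬(¬(t → p) ↔ r) = F → T = T
u ⊕ t = F ⊕ T = T
s → r = F → T = T
(u ⊕ t) ↔ (s → r) = T ↔ T = T
((p ∧ (q ⊕ s)) → ¬(¬(t → p) ↔ r)) ∧ ((u ⊕ t) ↔ (s → r)) = T ∧ T = T
(((p ∧ (q ⊕ s)) → ¬(¬(t → p) ↔ r)) ∧ ((u ⊕ t) ↔ (s → r))) ⊕ u = T ⊕ F = T
¬((((p ∧ (q ⊕ s)) → ¬(¬(t → p) ↔ r)) ∧ ((u ⊕ t) ↔ (s → r))) ⊕ u) = ¬T = F
((t ∨ ¬(p ⊕ s)) → r) ↔ ¬((((p ∧ (q ⊕ s)) → ¬(¬(t → p) ↔ r)) ∧ ((u ⊕ t) ↔ (s → r))) ⊕ u) = T ↔ F = F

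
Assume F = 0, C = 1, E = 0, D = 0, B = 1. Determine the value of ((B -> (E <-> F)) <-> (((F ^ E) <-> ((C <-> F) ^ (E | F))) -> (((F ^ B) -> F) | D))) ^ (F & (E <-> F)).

0

Substituting F=0, C=1, E=0, D=0, B=1:
E <-> F = 0 <-> 0 = 1
B -> (E <-> F) = 1 -> 1 = 1
F ^ E = 0 ^ 0 = 0
C <-> F = 1 <-> 0 = 0
E | F = 0 | 0 = 0
(C <-> F) ^ (E | F) = 0 ^ 0 = 0
(F ^ E) <-> ((C <-> F) ^ (E | F)) = 0 <-> 0 = 1
F ^ B = 0 ^ 1 = 1
(F ^ B) -> F = 1 -> 0 = 0
((F ^ B) -> F) | D = 0 | 0 = 0
((F ^ E) <-> ((C <-> F) ^ (E | F))) -> (((F ^ B) -> F) | D) = 1 -> 0 = 0
(B -> (E <-> F)) <-> (((F ^ E) <-> ((C <-> F) ^ (E | F))) -> (((F ^ B) -> F) | D)) = 1 <-> 0 = 0
E <-> F = 0 <-> 0 = 1
F & (E <-> F) = 0 & 1 = 0
((B -> (E <-> F)) <-> (((F ^ E) <-> ((C <-> F) ^ (E | F))) -> (((F ^ B) -> F) | D))) ^ (F & (E <-> F)) = 0 ^ 0 = 0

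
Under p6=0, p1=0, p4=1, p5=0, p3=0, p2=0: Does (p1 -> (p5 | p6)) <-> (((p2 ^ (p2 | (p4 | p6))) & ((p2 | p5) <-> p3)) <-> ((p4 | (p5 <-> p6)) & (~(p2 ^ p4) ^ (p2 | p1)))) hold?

Substituting p6=0, p1=0, p4=1, p5=0, p3=0, p2=0:
p5 | p6 = 0 | 0 = 0
p1 -> (p5 | p6) = 0 -> 0 = 1
p4 | p6 = 1 | 0 = 1
p2 | (p4 | p6) = 0 | 1 = 1
p2 ^ (p2 | (p4 | p6)) = 0 ^ 1 = 1
p2 | p5 = 0 | 0 = 0
(p2 | p5) <-> p3 = 0 <-> 0 = 1
(p2 ^ (p2 | (p4 | p6))) & ((p2 | p5) <-> p3) = 1 & 1 = 1
p5 <-> p6 = 0 <-> 0 = 1
p4 | (p5 <-> p6) = 1 | 1 = 1
p2 ^ p4 = 0 ^ 1 = 1
~(p2 ^ p4) = ~1 = 0
p2 | p1 = 0 | 0 = 0
~(p2 ^ p4) ^ (p2 | p1) = 0 ^ 0 = 0
(p4 | (p5 <-> p6)) & (~(p2 ^ p4) ^ (p2 | p1)) = 1 & 0 = 0
((p2 ^ (p2 | (p4 | p6))) & ((p2 | p5) <-> p3)) <-> ((p4 | (p5 <-> p6)) & (~(p2 ^ p4) ^ (p2 | p1))) = 1 <-> 0 = 0
(p1 -> (p5 | p6)) <-> (((p2 ^ (p2 | (p4 | p6))) & ((p2 | p5) <-> p3)) <-> ((p4 | (p5 <-> p6)) & (~(p2 ^ p4) ^ (p2 | p1)))) = 1 <-> 0 = 0

0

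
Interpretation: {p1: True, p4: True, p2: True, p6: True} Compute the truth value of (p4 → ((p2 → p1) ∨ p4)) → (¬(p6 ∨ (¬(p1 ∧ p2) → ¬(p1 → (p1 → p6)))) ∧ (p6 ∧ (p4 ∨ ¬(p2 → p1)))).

p2 → p1 = True → True = True
(p2 → p1) ∨ p4 = True ∨ True = True
p4 → ((p2 → p1) ∨ p4) = True → True = True
p1 ∧ p2 = True ∧ True = True
¬(p1 ∧ p2) = ¬True = False
p1 → p6 = True → True = True
p1 → (p1 → p6) = True → True = True
¬(p1 → (p1 → p6)) = ¬True = False
¬(p1 ∧ p2) → ¬(p1 → (p1 → p6)) = False → False = True
p6 ∨ (¬(p1 ∧ p2) → ¬(p1 → (p1 → p6))) = True ∨ True = True
¬(p6 ∨ (¬(p1 ∧ p2) → ¬(p1 → (p1 → p6)))) = ¬True = False
p2 → p1 = True → True = True
¬(p2 → p1) = ¬True = False
p4 ∨ ¬(p2 → p1) = True ∨ False = True
p6 ∧ (p4 ∨ ¬(p2 → p1)) = True ∧ True = True
¬(p6 ∨ (¬(p1 ∧ p2) → ¬(p1 → (p1 → p6)))) ∧ (p6 ∧ (p4 ∨ ¬(p2 → p1))) = False ∧ True = False
(p4 → ((p2 → p1) ∨ p4)) → (¬(p6 ∨ (¬(p1 ∧ p2) → ¬(p1 → (p1 → p6)))) ∧ (p6 ∧ (p4 ∨ ¬(p2 → p1)))) = True → False = False

False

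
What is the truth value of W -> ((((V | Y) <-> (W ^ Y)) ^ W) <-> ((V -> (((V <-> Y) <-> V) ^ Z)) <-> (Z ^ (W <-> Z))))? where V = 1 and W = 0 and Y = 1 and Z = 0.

Substituting V=1, W=0, Y=1, Z=0:
V | Y = 1 | 1 = 1
W ^ Y = 0 ^ 1 = 1
(V | Y) <-> (W ^ Y) = 1 <-> 1 = 1
((V | Y) <-> (W ^ Y)) ^ W = 1 ^ 0 = 1
V <-> Y = 1 <-> 1 = 1
(V <-> Y) <-> V = 1 <-> 1 = 1
((V <-> Y) <-> V) ^ Z = 1 ^ 0 = 1
V -> (((V <-> Y) <-> V) ^ Z) = 1 -> 1 = 1
W <-> Z = 0 <-> 0 = 1
Z ^ (W <-> Z) = 0 ^ 1 = 1
(V -> (((V <-> Y) <-> V) ^ Z)) <-> (Z ^ (W <-> Z)) = 1 <-> 1 = 1
(((V | Y) <-> (W ^ Y)) ^ W) <-> ((V -> (((V <-> Y) <-> V) ^ Z)) <-> (Z ^ (W <-> Z))) = 1 <-> 1 = 1
W -> ((((V | Y) <-> (W ^ Y)) ^ W) <-> ((V -> (((V <-> Y) <-> V) ^ Z)) <-> (Z ^ (W <-> Z)))) = 0 -> 1 = 1

1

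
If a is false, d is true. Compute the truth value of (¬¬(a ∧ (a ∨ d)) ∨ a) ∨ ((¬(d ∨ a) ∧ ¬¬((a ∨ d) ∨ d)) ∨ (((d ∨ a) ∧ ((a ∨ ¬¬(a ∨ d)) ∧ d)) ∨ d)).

a ∨ d = F ∨ T = T
a ∧ (a ∨ d) = F ∧ T = F
¬(a ∧ (a ∨ d)) = ¬F = T
¬¬(a ∧ (a ∨ d)) = ¬T = F
¬¬(a ∧ (a ∨ d)) ∨ a = F ∨ F = F
d ∨ a = T ∨ F = T
¬(d ∨ a) = ¬T = F
a ∨ d = F ∨ T = T
(a ∨ d) ∨ d = T ∨ T = T
¬((a ∨ d) ∨ d) = ¬T = F
¬¬((a ∨ d) ∨ d) = ¬F = T
¬(d ∨ a) ∧ ¬¬((a ∨ d) ∨ d) = F ∧ T = F
d ∨ a = T ∨ F = T
a ∨ d = F ∨ T = T
¬(a ∨ d) = ¬T = F
¬¬(a ∨ d) = ¬F = T
a ∨ ¬¬(a ∨ d) = F ∨ T = T
(a ∨ ¬¬(a ∨ d)) ∧ d = T ∧ T = T
(d ∨ a) ∧ ((a ∨ ¬¬(a ∨ d)) ∧ d) = T ∧ T = T
((d ∨ a) ∧ ((a ∨ ¬¬(a ∨ d)) ∧ d)) ∨ d = T ∨ T = T
(¬(d ∨ a) ∧ ¬¬((a ∨ d) ∨ d)) ∨ (((d ∨ a) ∧ ((a ∨ ¬¬(a ∨ d)) ∧ d)) ∨ d) = F ∨ T = T
(¬¬(a ∧ (a ∨ d)) ∨ a) ∨ ((¬(d ∨ a) ∧ ¬¬((a ∨ d) ∨ d)) ∨ (((d ∨ a) ∧ ((a ∨ ¬¬(a ∨ d)) ∧ d)) ∨ d)) = F ∨ T = T

T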